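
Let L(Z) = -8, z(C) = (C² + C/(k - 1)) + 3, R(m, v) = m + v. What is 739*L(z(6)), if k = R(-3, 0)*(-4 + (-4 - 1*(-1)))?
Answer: -5912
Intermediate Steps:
k = 21 (k = (-3 + 0)*(-4 + (-4 - 1*(-1))) = -3*(-4 + (-4 + 1)) = -3*(-4 - 3) = -3*(-7) = 21)
z(C) = 3 + C² + C/20 (z(C) = (C² + C/(21 - 1)) + 3 = (C² + C/20) + 3 = 3 + C² + C/20)
739*L(z(6)) = 739*(-8) = -5912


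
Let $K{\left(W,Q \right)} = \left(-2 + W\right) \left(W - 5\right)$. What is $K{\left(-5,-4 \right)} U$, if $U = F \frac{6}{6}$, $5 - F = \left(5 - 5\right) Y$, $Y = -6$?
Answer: $350$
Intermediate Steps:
$K{\left(W,Q \right)} = \left(-5 + W\right) \left(-2 + W\right)$ ($K{\left(W,Q \right)} = \left(-2 + W\right) \left(-5 + W\right) = \left(-5 + W\right) \left(-2 + W\right)$)
$F = 5$ ($F = 5 - \left(5 - 5\right) \left(-6\right) = 5 - 0 \left(-6\right) = 5 - 0 = 5 + 0 = 5$)
$U = 5$ ($U = 5 \cdot \frac{6}{6} = 5 \cdot 6 \cdot \frac{1}{6} = 5 \cdot 1 = 5$)
$K{\left(-5,-4 \right)} U = \left(10 + \left(-5\right)^{2} - -35\right) 5 = \left(10 + 25 + 35\right) 5 = 70 \cdot 5 = 350$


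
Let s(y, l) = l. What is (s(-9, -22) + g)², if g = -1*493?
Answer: 265225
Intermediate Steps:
g = -493
(s(-9, -22) + g)² = (-22 - 493)² = (-515)² = 265225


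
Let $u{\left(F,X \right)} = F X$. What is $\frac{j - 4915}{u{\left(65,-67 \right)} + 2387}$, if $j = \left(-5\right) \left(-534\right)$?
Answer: $\frac{2245}{1968} \approx 1.1408$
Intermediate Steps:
$j = 2670$
$\frac{j - 4915}{u{\left(65,-67 \right)} + 2387} = \frac{2670 - 4915}{65 \left(-67\right) + 2387} = - \frac{2245}{-4355 + 2387} = - \frac{2245}{-1968} = \left(-2245\right) \left(- \frac{1}{1968}\right) = \frac{2245}{1968}$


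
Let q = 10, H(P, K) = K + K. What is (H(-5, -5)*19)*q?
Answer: -1900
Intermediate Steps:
H(P, K) = 2*K
(H(-5, -5)*19)*q = ((2*(-5))*19)*10 = -10*19*10 = -190*10 = -1900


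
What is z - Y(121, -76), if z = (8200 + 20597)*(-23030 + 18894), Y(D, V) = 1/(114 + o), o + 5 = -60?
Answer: -5836115209/49 ≈ -1.1910e+8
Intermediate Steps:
o = -65 (o = -5 - 60 = -65)
Y(D, V) = 1/49 (Y(D, V) = 1/(114 - 65) = 1/49)
z = -119104392 (z = 28797*(-4136) = -119104392)
z - Y(121, -76) = -119104392 - 1*1/49 = -119104392 - 1/49 = -5836115209/49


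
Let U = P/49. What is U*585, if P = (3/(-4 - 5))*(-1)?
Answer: 195/49 ≈ 3.9796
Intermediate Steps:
P = ⅓ (P = (3/(-9))*(-1) = (3*(-⅑))*(-1) = -⅓*(-1) = ⅓ ≈ 0.33333)
U = 1/147 (U = (⅓)/49 = (⅓)*(1/49) = 1/147 ≈ 0.0068027)
U*585 = (1/147)*585 = 195/49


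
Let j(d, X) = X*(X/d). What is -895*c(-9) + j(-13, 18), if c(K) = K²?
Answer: -942759/13 ≈ -72520.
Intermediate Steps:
j(d, X) = X²/d
-895*c(-9) + j(-13, 18) = -895*(-9)² + 18²/(-13) = -895*81 + 324*(-1/13) = -72495 - 324/13 = -942759/13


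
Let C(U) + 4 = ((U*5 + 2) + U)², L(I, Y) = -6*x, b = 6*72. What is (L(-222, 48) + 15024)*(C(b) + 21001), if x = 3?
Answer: 101287993998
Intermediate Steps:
b = 432
L(I, Y) = -18 (L(I, Y) = -6*3 = -18)
C(U) = -4 + (2 + 6*U)² (C(U) = -4 + ((U*5 + 2) + U)² = -4 + ((5*U + 2) + U)² = -4 + ((2 + 5*U) + U)² = -4 + (2 + 6*U)²)
(L(-222, 48) + 15024)*(C(b) + 21001) = (-18 + 15024)*(12*432*(2 + 3*432) + 21001) = 15006*(12*432*(2 + 1296) + 21001) = 15006*(12*432*1298 + 21001) = 15006*(6728832 + 21001) = 15006*6749833 = 101287993998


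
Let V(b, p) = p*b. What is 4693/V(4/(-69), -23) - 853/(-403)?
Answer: 5677249/1612 ≈ 3521.9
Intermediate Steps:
V(b, p) = b*p
4693/V(4/(-69), -23) - 853/(-403) = 4693/(((4/(-69))*(-23))) - 853/(-403) = 4693/(((4*(-1/69))*(-23))) - 853*(-1/403) = 4693/((-4/69*(-23))) + 853/403 = 4693/(4/3) + 853/403 = 4693*(¾) + 853/403 = 14079/4 + 853/403 = 5677249/1612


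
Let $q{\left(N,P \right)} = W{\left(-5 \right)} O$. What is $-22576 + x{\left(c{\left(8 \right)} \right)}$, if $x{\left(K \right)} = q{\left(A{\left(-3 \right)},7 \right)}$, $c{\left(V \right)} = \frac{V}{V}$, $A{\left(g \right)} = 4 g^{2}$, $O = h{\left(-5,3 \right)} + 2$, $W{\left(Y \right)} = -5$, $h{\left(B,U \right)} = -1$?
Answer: $-22581$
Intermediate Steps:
$O = 1$ ($O = -1 + 2 = 1$)
$c{\left(V \right)} = 1$
$q{\left(N,P \right)} = -5$ ($q{\left(N,P \right)} = \left(-5\right) 1 = -5$)
$x{\left(K \right)} = -5$
$-22576 + x{\left(c{\left(8 \right)} \right)} = -22576 - 5 = -22581$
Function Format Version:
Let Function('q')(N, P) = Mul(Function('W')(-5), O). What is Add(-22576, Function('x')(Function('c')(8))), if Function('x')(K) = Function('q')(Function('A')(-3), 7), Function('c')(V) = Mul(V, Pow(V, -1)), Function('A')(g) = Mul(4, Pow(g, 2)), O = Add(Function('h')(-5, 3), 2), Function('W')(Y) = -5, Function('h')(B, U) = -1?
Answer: -22581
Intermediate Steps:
O = 1 (O = Add(-1, 2) = 1)
Function('c')(V) = 1
Function('q')(N, P) = -5 (Function('q')(N, P) = Mul(-5, 1) = -5)
Function('x')(K) = -5
Add(-22576, Function('x')(Function('c')(8))) = Add(-22576, -5) = -22581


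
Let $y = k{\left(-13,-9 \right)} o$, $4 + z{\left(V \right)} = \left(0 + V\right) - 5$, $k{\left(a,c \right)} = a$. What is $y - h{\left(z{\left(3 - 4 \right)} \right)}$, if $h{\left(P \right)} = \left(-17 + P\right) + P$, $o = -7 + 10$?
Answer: $-2$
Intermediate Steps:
$o = 3$
$z{\left(V \right)} = -9 + V$ ($z{\left(V \right)} = -4 + \left(\left(0 + V\right) - 5\right) = -4 + \left(V - 5\right) = -4 + \left(-5 + V\right) = -9 + V$)
$h{\left(P \right)} = -17 + 2 P$
$y = -39$ ($y = \left(-13\right) 3 = -39$)
$y - h{\left(z{\left(3 - 4 \right)} \right)} = -39 - \left(-17 + 2 \left(-9 + \left(3 - 4\right)\right)\right) = -39 - \left(-17 + 2 \left(-9 - 1\right)\right) = -39 - \left(-17 + 2 \left(-10\right)\right) = -39 - \left(-17 - 20\right) = -39 - -37 = -39 + 37 = -2$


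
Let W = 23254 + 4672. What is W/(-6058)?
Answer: -13963/3029 ≈ -4.6098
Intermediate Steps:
W = 27926
W/(-6058) = 27926/(-6058) = 27926*(-1/6058) = -13963/3029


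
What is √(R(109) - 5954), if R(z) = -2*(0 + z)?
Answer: 2*I*√1543 ≈ 78.562*I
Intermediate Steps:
R(z) = -2*z
√(R(109) - 5954) = √(-2*109 - 5954) = √(-218 - 5954) = √(-6172) = 2*I*√1543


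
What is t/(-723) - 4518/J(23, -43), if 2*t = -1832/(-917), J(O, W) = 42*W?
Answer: 71279501/28508613 ≈ 2.5003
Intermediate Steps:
t = 916/917 (t = (-1832/(-917))/2 = (-1832*(-1/917))/2 = (½)*(1832/917) = 916/917 ≈ 0.99891)
t/(-723) - 4518/J(23, -43) = (916/917)/(-723) - 4518/(42*(-43)) = (916/917)*(-1/723) - 4518/(-1806) = -916/662991 - 4518*(-1/1806) = -916/662991 + 753/301 = 71279501/28508613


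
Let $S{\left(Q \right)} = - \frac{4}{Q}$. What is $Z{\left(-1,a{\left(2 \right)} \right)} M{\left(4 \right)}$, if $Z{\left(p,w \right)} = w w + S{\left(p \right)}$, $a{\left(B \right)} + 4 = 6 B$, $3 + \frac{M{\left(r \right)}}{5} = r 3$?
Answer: $3060$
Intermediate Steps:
$M{\left(r \right)} = -15 + 15 r$ ($M{\left(r \right)} = -15 + 5 r 3 = -15 + 5 \cdot 3 r = -15 + 15 r$)
$a{\left(B \right)} = -4 + 6 B$
$Z{\left(p,w \right)} = w^{2} - \frac{4}{p}$ ($Z{\left(p,w \right)} = w w - \frac{4}{p} = w^{2} - \frac{4}{p}$)
$Z{\left(-1,a{\left(2 \right)} \right)} M{\left(4 \right)} = \left(\left(-4 + 6 \cdot 2\right)^{2} - \frac{4}{-1}\right) \left(-15 + 15 \cdot 4\right) = \left(\left(-4 + 12\right)^{2} - -4\right) \left(-15 + 60\right) = \left(8^{2} + 4\right) 45 = \left(64 + 4\right) 45 = 68 \cdot 45 = 3060$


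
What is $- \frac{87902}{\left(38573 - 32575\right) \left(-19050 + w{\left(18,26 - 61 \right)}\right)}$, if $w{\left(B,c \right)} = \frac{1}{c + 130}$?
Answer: $\frac{4175345}{5427437251} \approx 0.0007693$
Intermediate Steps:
$w{\left(B,c \right)} = \frac{1}{130 + c}$
$- \frac{87902}{\left(38573 - 32575\right) \left(-19050 + w{\left(18,26 - 61 \right)}\right)} = - \frac{87902}{\left(38573 - 32575\right) \left(-19050 + \frac{1}{130 + \left(26 - 61\right)}\right)} = - \frac{87902}{5998 \left(-19050 + \frac{1}{130 - 35}\right)} = - \frac{87902}{5998 \left(-19050 + \frac{1}{95}\right)} = - \frac{87902}{5998 \left(- \frac{1809749}{95}\right)} = - \frac{87902}{- \frac{10854874502}{95}} = \left(-87902\right) \left(- \frac{95}{10854874502}\right) = \frac{4175345}{5427437251}$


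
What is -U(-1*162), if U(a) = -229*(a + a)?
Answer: -74196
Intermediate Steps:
U(a) = -458*a
-U(-1*162) = -(-458)*(-1*162) = -(-458)*(-162) = -1*74196 = -74196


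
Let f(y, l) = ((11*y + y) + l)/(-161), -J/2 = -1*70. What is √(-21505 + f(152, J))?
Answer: I*√557747309/161 ≈ 146.69*I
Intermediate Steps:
J = 140 (J = -(-2)*70 = -2*(-70) = 140)
f(y, l) = -12*y/161 - l/161 (f(y, l) = (12*y + l)*(-1/161) = (l + 12*y)*(-1/161) = -12*y/161 - l/161)
√(-21505 + f(152, J)) = √(-21505 + (-12/161*152 - 1/161*140)) = √(-21505 + (-1824/161 - 20/23)) = √(-21505 - 1964/161) = √(-3464269/161) = I*√557747309/161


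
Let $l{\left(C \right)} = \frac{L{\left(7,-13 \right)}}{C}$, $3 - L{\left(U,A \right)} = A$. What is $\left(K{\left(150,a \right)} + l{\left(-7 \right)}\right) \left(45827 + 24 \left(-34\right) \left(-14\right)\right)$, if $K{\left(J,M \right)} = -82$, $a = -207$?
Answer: $- \frac{33778090}{7} \approx -4.8254 \cdot 10^{6}$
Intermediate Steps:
$L{\left(U,A \right)} = 3 - A$
$l{\left(C \right)} = \frac{16}{C}$ ($l{\left(C \right)} = \frac{3 - -13}{C} = \frac{3 + 13}{C} = \frac{16}{C}$)
$\left(K{\left(150,a \right)} + l{\left(-7 \right)}\right) \left(45827 + 24 \left(-34\right) \left(-14\right)\right) = \left(-82 + \frac{16}{-7}\right) \left(45827 + 24 \left(-34\right) \left(-14\right)\right) = \left(-82 + 16 \left(- \frac{1}{7}\right)\right) \left(45827 - -11424\right) = \left(-82 - \frac{16}{7}\right) \left(45827 + 11424\right) = \left(- \frac{590}{7}\right) 57251 = - \frac{33778090}{7}$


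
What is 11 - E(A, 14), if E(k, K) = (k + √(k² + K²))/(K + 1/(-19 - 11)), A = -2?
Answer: 4669/419 - 300*√2/419 ≈ 10.131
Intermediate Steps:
E(k, K) = (k + √(K² + k²))/(-1/30 + K) (E(k, K) = (k + √(K² + k²))/(K + 1/(-30)) = (k + √(K² + k²))/(K - 1/30) = (k + √(K² + k²))/(-1/30 + K))
11 - E(A, 14) = 11 - 30*(-2 + √(14² + (-2)²))/(-1 + 30*14) = 11 - 30*(-2 + √(196 + 4))/(-1 + 420) = 11 - 30*(-2 + √200)/419 = 11 - 30*(-2 + 10*√2)/419 = 11 - (-60/419 + 300*√2/419) = 11 + (60/419 - 300*√2/419) = 4669/419 - 300*√2/419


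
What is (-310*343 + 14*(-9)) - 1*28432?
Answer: -134888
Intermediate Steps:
(-310*343 + 14*(-9)) - 1*28432 = (-106330 - 126) - 28432 = -106456 - 28432 = -134888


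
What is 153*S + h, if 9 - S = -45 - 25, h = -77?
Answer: 12010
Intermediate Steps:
S = 79 (S = 9 - (-45 - 25) = 9 - 1*(-70) = 9 + 70 = 79)
153*S + h = 153*79 - 77 = 12087 - 77 = 12010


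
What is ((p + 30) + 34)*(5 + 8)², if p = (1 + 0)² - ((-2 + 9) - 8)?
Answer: 11154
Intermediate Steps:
p = 2 (p = 1² - (7 - 8) = 1 - 1*(-1) = 1 + 1 = 2)
((p + 30) + 34)*(5 + 8)² = ((2 + 30) + 34)*(5 + 8)² = (32 + 34)*13² = 66*169 = 11154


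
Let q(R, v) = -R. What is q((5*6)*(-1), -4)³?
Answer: 27000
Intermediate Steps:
q((5*6)*(-1), -4)³ = (-5*6*(-1))³ = (-30*(-1))³ = (-1*(-30))³ = 30³ = 27000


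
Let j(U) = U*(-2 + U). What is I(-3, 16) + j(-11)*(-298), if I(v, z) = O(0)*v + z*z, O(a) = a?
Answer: -42358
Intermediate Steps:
I(v, z) = z² (I(v, z) = 0*v + z*z = 0 + z² = z²)
I(-3, 16) + j(-11)*(-298) = 16² - 11*(-2 - 11)*(-298) = 256 - 11*(-13)*(-298) = 256 + 143*(-298) = 256 - 42614 = -42358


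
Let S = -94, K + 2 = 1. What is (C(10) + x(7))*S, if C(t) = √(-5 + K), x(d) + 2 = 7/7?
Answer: 94 - 94*I*√6 ≈ 94.0 - 230.25*I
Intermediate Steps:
K = -1 (K = -2 + 1 = -1)
x(d) = -1 (x(d) = -2 + 7/7 = -2 + 7*(⅐) = -2 + 1 = -1)
C(t) = I*√6 (C(t) = √(-5 - 1) = √(-6) = I*√6)
(C(10) + x(7))*S = (I*√6 - 1)*(-94) = (-1 + I*√6)*(-94) = 94 - 94*I*√6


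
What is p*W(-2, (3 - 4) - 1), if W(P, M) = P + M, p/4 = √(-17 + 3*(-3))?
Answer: -16*I*√26 ≈ -81.584*I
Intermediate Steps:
p = 4*I*√26 (p = 4*√(-17 + 3*(-3)) = 4*√(-17 - 9) = 4*√(-26) = 4*(I*√26) = 4*I*√26 ≈ 20.396*I)
W(P, M) = M + P
p*W(-2, (3 - 4) - 1) = (4*I*√26)*(((3 - 4) - 1) - 2) = (4*I*√26)*((-1 - 1) - 2) = (4*I*√26)*(-2 - 2) = (4*I*√26)*(-4) = -16*I*√26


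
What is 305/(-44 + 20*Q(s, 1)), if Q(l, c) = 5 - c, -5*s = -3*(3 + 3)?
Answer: 305/36 ≈ 8.4722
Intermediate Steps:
s = 18/5 (s = -(-3)*(3 + 3)/5 = -(-3)*6/5 = -⅕*(-18) = 18/5 ≈ 3.6000)
305/(-44 + 20*Q(s, 1)) = 305/(-44 + 20*(5 - 1*1)) = 305/(-44 + 20*(5 - 1)) = 305/(-44 + 20*4) = 305/(-44 + 80) = 305/36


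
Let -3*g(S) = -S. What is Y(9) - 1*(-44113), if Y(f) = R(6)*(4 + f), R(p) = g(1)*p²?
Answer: 44269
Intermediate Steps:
g(S) = S/3 (g(S) = -(-1)*S/3 = S/3)
R(p) = p²/3 (R(p) = ((⅓)*1)*p² = p²/3)
Y(f) = 48 + 12*f (Y(f) = ((⅓)*6²)*(4 + f) = ((⅓)*36)*(4 + f) = 12*(4 + f) = 48 + 12*f)
Y(9) - 1*(-44113) = (48 + 12*9) - 1*(-44113) = (48 + 108) + 44113 = 156 + 44113 = 44269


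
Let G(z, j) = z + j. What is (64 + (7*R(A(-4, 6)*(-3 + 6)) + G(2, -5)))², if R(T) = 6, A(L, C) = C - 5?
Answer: 10609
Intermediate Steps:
A(L, C) = -5 + C
G(z, j) = j + z
(64 + (7*R(A(-4, 6)*(-3 + 6)) + G(2, -5)))² = (64 + (7*6 + (-5 + 2)))² = (64 + (42 - 3))² = (64 + 39)² = 103² = 10609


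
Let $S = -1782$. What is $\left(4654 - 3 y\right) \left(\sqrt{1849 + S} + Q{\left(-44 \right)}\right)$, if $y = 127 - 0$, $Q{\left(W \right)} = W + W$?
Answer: $-376024 + 4273 \sqrt{67} \approx -3.4105 \cdot 10^{5}$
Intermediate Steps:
$Q{\left(W \right)} = 2 W$
$y = 127$ ($y = 127 + 0 = 127$)
$\left(4654 - 3 y\right) \left(\sqrt{1849 + S} + Q{\left(-44 \right)}\right) = \left(4654 - 381\right) \left(\sqrt{1849 - 1782} + 2 \left(-44\right)\right) = \left(4654 - 381\right) \left(\sqrt{67} - 88\right) = 4273 \left(-88 + \sqrt{67}\right) = -376024 + 4273 \sqrt{67}$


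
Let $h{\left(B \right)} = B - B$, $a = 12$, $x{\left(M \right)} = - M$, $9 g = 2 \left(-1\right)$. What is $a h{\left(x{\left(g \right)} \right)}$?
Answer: $0$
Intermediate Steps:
$g = - \frac{2}{9}$ ($g = \frac{2 \left(-1\right)}{9} = \frac{1}{9} \left(-2\right) = - \frac{2}{9} \approx -0.22222$)
$h{\left(B \right)} = 0$
$a h{\left(x{\left(g \right)} \right)} = 12 \cdot 0 = 0$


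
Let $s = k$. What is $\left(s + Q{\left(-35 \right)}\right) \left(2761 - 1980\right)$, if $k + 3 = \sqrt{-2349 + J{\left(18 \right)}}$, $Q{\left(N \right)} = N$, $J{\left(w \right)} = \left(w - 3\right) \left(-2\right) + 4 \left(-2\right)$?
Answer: $-29678 + 781 i \sqrt{2387} \approx -29678.0 + 38157.0 i$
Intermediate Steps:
$J{\left(w \right)} = -2 - 2 w$ ($J{\left(w \right)} = \left(w - 3\right) \left(-2\right) - 8 = \left(-3 + w\right) \left(-2\right) - 8 = \left(6 - 2 w\right) - 8 = -2 - 2 w$)
$k = -3 + i \sqrt{2387}$ ($k = -3 + \sqrt{-2349 - 38} = -3 + \sqrt{-2387} = -3 + i \sqrt{2387} \approx -3.0 + 48.857 i$)
$s = -3 + i \sqrt{2387} \approx -3.0 + 48.857 i$
$\left(s + Q{\left(-35 \right)}\right) \left(2761 - 1980\right) = \left(\left(-3 + i \sqrt{2387}\right) - 35\right) \left(2761 - 1980\right) = \left(-38 + i \sqrt{2387}\right) 781 = -29678 + 781 i \sqrt{2387}$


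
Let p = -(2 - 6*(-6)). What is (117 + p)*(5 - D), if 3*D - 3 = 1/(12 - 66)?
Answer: 51271/162 ≈ 316.49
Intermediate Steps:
D = 161/162 (D = 1 + 1/(3*(12 - 66)) = 1 + (⅓)/(-54) = 1 + (⅓)*(-1/54) = 1 - 1/162 = 161/162 ≈ 0.99383)
p = -38 (p = -(2 + 36) = -1*38 = -38)
(117 + p)*(5 - D) = (117 - 38)*(5 - 1*161/162) = 79*(5 - 161/162) = 79*(649/162) = 51271/162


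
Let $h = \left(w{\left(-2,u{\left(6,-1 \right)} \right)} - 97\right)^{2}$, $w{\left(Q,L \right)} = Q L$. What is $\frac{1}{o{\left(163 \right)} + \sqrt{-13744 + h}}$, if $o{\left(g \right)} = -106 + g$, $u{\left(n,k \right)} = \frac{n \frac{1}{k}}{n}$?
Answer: $\frac{19}{2656} - \frac{11 i \sqrt{39}}{7968} \approx 0.0071536 - 0.0086214 i$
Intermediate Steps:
$u{\left(n,k \right)} = \frac{1}{k}$
$w{\left(Q,L \right)} = L Q$
$h = 9025$ ($h = \left(\frac{1}{-1} \left(-2\right) - 97\right)^{2} = \left(\left(-1\right) \left(-2\right) - 97\right)^{2} = \left(2 - 97\right)^{2} = \left(-95\right)^{2} = 9025$)
$\frac{1}{o{\left(163 \right)} + \sqrt{-13744 + h}} = \frac{1}{\left(-106 + 163\right) + \sqrt{-13744 + 9025}} = \frac{1}{57 + \sqrt{-4719}} = \frac{1}{57 + 11 i \sqrt{39}}$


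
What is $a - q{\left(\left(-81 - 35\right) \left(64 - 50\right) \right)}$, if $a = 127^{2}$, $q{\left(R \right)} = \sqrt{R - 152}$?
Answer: $16129 - 4 i \sqrt{111} \approx 16129.0 - 42.143 i$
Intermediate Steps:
$q{\left(R \right)} = \sqrt{-152 + R}$
$a = 16129$
$a - q{\left(\left(-81 - 35\right) \left(64 - 50\right) \right)} = 16129 - \sqrt{-152 + \left(-81 - 35\right) \left(64 - 50\right)} = 16129 - \sqrt{-152 - 1624} = 16129 - \sqrt{-1776} = 16129 - 4 i \sqrt{111}$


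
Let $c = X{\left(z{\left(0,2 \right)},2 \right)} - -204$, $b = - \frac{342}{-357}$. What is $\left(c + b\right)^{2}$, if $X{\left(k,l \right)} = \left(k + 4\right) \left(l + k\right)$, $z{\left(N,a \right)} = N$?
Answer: $\frac{642216964}{14161} \approx 45351.0$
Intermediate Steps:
$X{\left(k,l \right)} = \left(4 + k\right) \left(k + l\right)$
$b = \frac{114}{119}$ ($b = \left(-342\right) \left(- \frac{1}{357}\right) = \frac{114}{119} \approx 0.95798$)
$c = 212$ ($c = \left(0^{2} + 4 \cdot 0 + 4 \cdot 2 + 0 \cdot 2\right) - -204 = \left(0 + 0 + 8 + 0\right) + 204 = 8 + 204 = 212$)
$\left(c + b\right)^{2} = \left(212 + \frac{114}{119}\right)^{2} = \left(\frac{25342}{119}\right)^{2} = \frac{642216964}{14161}$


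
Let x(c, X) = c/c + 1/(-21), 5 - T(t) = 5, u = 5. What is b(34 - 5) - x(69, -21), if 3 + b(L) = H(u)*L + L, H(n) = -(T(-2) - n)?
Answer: 3571/21 ≈ 170.05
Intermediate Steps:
T(t) = 0 (T(t) = 5 - 1*5 = 5 - 5 = 0)
x(c, X) = 20/21 (x(c, X) = 1 + 1*(-1/21) = 1 - 1/21 = 20/21)
H(n) = n (H(n) = -(0 - n) = -(-1)*n = n)
b(L) = -3 + 6*L (b(L) = -3 + (5*L + L) = -3 + 6*L)
b(34 - 5) - x(69, -21) = (-3 + 6*(34 - 5)) - 1*20/21 = (-3 + 6*29) - 20/21 = (-3 + 174) - 20/21 = 171 - 20/21 = 3571/21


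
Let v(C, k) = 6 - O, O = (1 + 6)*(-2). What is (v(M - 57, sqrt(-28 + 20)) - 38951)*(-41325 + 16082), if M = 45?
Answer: 982735233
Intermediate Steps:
O = -14 (O = 7*(-2) = -14)
v(C, k) = 20 (v(C, k) = 6 - 1*(-14) = 6 + 14 = 20)
(v(M - 57, sqrt(-28 + 20)) - 38951)*(-41325 + 16082) = (20 - 38951)*(-41325 + 16082) = -38931*(-25243) = 982735233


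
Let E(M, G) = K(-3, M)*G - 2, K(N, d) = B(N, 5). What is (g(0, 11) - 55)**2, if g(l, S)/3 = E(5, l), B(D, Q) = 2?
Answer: 3721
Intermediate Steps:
K(N, d) = 2
E(M, G) = -2 + 2*G (E(M, G) = 2*G - 2 = -2 + 2*G)
g(l, S) = -6 + 6*l (g(l, S) = 3*(-2 + 2*l) = -6 + 6*l)
(g(0, 11) - 55)**2 = ((-6 + 6*0) - 55)**2 = ((-6 + 0) - 55)**2 = (-6 - 55)**2 = (-61)**2 = 3721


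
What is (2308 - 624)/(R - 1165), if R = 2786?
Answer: 1684/1621 ≈ 1.0389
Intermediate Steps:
(2308 - 624)/(R - 1165) = (2308 - 624)/(2786 - 1165) = 1684/1621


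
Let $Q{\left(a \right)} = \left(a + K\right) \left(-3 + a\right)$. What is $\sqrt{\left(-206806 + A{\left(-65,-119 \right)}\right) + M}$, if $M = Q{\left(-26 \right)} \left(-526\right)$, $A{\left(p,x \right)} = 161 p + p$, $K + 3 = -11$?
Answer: $18 i \sqrt{2554} \approx 909.67 i$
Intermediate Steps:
$K = -14$ ($K = -3 - 11 = -14$)
$Q{\left(a \right)} = \left(-14 + a\right) \left(-3 + a\right)$ ($Q{\left(a \right)} = \left(a - 14\right) \left(-3 + a\right) = \left(-14 + a\right) \left(-3 + a\right)$)
$A{\left(p,x \right)} = 162 p$
$M = -610160$ ($M = \left(42 + \left(-26\right)^{2} - -442\right) \left(-526\right) = \left(42 + 676 + 442\right) \left(-526\right) = 1160 \left(-526\right) = -610160$)
$\sqrt{\left(-206806 + A{\left(-65,-119 \right)}\right) + M} = \sqrt{\left(-206806 + 162 \left(-65\right)\right) - 610160} = \sqrt{\left(-206806 - 10530\right) - 610160} = \sqrt{-217336 - 610160} = \sqrt{-827496} = 18 i \sqrt{2554}$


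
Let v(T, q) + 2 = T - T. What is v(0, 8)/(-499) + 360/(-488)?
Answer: -22333/30439 ≈ -0.73370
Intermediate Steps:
v(T, q) = -2 (v(T, q) = -2 + (T - T) = -2 + 0 = -2)
v(0, 8)/(-499) + 360/(-488) = -2/(-499) + 360/(-488) = -2*(-1/499) + 360*(-1/488) = 2/499 - 45/61 = -22333/30439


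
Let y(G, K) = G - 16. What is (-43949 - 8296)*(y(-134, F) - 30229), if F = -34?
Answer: 1587150855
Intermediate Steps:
y(G, K) = -16 + G
(-43949 - 8296)*(y(-134, F) - 30229) = (-43949 - 8296)*((-16 - 134) - 30229) = -52245*(-150 - 30229) = -52245*(-30379) = 1587150855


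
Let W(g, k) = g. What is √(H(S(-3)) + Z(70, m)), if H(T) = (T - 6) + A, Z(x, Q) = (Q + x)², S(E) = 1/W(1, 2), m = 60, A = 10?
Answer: 7*√345 ≈ 130.02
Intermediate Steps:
S(E) = 1 (S(E) = 1/1 = 1)
H(T) = 4 + T (H(T) = (T - 6) + 10 = (-6 + T) + 10 = 4 + T)
√(H(S(-3)) + Z(70, m)) = √((4 + 1) + (60 + 70)²) = √(5 + 130²) = √(5 + 16900) = √16905 = 7*√345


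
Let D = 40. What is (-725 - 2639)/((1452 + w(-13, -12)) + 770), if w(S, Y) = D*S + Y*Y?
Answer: -1682/923 ≈ -1.8223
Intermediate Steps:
w(S, Y) = Y² + 40*S (w(S, Y) = 40*S + Y*Y = 40*S + Y² = Y² + 40*S)
(-725 - 2639)/((1452 + w(-13, -12)) + 770) = (-725 - 2639)/((1452 + ((-12)² + 40*(-13))) + 770) = -3364/((1452 + (144 - 520)) + 770) = -3364/((1452 - 376) + 770) = -3364/(1076 + 770) = -3364/1846 = -3364*1/1846 = -1682/923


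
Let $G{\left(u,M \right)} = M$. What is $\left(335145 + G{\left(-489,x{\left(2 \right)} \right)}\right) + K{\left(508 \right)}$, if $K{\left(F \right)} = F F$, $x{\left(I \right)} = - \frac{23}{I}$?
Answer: $\frac{1186395}{2} \approx 5.932 \cdot 10^{5}$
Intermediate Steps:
$K{\left(F \right)} = F^{2}$
$\left(335145 + G{\left(-489,x{\left(2 \right)} \right)}\right) + K{\left(508 \right)} = \left(335145 - \frac{23}{2}\right) + 508^{2} = \left(335145 - \frac{23}{2}\right) + 258064 = \frac{670267}{2} + 258064 = \frac{1186395}{2}$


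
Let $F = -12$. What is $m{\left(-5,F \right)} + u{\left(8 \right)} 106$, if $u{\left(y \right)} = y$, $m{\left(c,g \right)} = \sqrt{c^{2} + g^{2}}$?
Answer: $861$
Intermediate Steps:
$m{\left(-5,F \right)} + u{\left(8 \right)} 106 = \sqrt{\left(-5\right)^{2} + \left(-12\right)^{2}} + 8 \cdot 106 = \sqrt{25 + 144} + 848 = \sqrt{169} + 848 = 13 + 848 = 861$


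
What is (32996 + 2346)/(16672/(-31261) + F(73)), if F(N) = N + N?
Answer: 552413131/2273717 ≈ 242.96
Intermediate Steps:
F(N) = 2*N
(32996 + 2346)/(16672/(-31261) + F(73)) = (32996 + 2346)/(16672/(-31261) + 2*73) = 35342/(16672*(-1/31261) + 146) = 35342/(-16672/31261 + 146) = 35342/(4547434/31261) = 35342*(31261/4547434) = 552413131/2273717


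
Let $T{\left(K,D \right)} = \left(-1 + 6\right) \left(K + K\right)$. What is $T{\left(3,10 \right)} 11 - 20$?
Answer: $310$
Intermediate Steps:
$T{\left(K,D \right)} = 10 K$ ($T{\left(K,D \right)} = 5 \cdot 2 K = 10 K$)
$T{\left(3,10 \right)} 11 - 20 = 10 \cdot 3 \cdot 11 - 20 = 30 \cdot 11 - 20 = 330 - 20 = 310$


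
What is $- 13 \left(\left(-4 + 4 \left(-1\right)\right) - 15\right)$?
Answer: $299$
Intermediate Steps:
$- 13 \left(\left(-4 + 4 \left(-1\right)\right) - 15\right) = - 13 \left(\left(-4 - 4\right) - 15\right) = - 13 \left(-8 - 15\right) = \left(-13\right) \left(-23\right) = 299$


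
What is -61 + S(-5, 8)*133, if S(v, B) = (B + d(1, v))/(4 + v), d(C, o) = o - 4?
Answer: 72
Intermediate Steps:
d(C, o) = -4 + o
S(v, B) = (-4 + B + v)/(4 + v) (S(v, B) = (B + (-4 + v))/(4 + v) = (-4 + B + v)/(4 + v))
-61 + S(-5, 8)*133 = -61 + ((-4 + 8 - 5)/(4 - 5))*133 = -61 + (-1/(-1))*133 = -61 - 1*(-1)*133 = -61 + 1*133 = -61 + 133 = 72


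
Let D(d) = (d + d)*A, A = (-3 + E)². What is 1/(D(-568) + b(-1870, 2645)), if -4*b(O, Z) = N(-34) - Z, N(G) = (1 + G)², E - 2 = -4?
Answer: -1/28011 ≈ -3.5700e-5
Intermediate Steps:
E = -2 (E = 2 - 4 = -2)
A = 25 (A = (-3 - 2)² = (-5)² = 25)
b(O, Z) = -1089/4 + Z/4 (b(O, Z) = -((1 - 34)² - Z)/4 = -((-33)² - Z)/4 = -(1089 - Z)/4 = -1089/4 + Z/4)
D(d) = 50*d (D(d) = (d + d)*25 = (2*d)*25 = 50*d)
1/(D(-568) + b(-1870, 2645)) = 1/(50*(-568) + (-1089/4 + (¼)*2645)) = 1/(-28400 + (-1089/4 + 2645/4)) = 1/(-28400 + 389) = 1/(-28011) = -1/28011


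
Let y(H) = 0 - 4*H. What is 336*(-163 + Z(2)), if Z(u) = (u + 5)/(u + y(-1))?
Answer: -54376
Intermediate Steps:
y(H) = -4*H (y(H) = 0 - 4*H = -4*H)
Z(u) = (5 + u)/(4 + u) (Z(u) = (u + 5)/(u - 4*(-1)) = (5 + u)/(u + 4) = (5 + u)/(4 + u))
336*(-163 + Z(2)) = 336*(-163 + (5 + 2)/(4 + 2)) = 336*(-163 + 7/6) = 336*(-971/6) = -54376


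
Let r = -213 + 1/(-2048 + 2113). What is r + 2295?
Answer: 135331/65 ≈ 2082.0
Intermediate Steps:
r = -13844/65 (r = -213 + 1/65 = -13844/65 ≈ -212.98)
r + 2295 = -13844/65 + 2295 = 135331/65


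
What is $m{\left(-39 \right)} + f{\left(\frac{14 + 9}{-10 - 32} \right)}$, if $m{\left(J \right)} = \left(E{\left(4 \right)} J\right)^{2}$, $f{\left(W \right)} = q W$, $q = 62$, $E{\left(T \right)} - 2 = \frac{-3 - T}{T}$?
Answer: $\frac{20533}{336} \approx 61.11$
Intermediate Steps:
$E{\left(T \right)} = 2 + \frac{-3 - T}{T}$
$f{\left(W \right)} = 62 W$
$m{\left(J \right)} = \frac{J^{2}}{16}$ ($m{\left(J \right)} = \left(\frac{-3 + 4}{4} J\right)^{2} = \left(\frac{1}{4} \cdot 1 J\right)^{2} = \left(\frac{J}{4}\right)^{2} = \frac{J^{2}}{16}$)
$m{\left(-39 \right)} + f{\left(\frac{14 + 9}{-10 - 32} \right)} = \frac{\left(-39\right)^{2}}{16} + 62 \frac{14 + 9}{-10 - 32} = \frac{1}{16} \cdot 1521 + 62 \frac{23}{-42} = \frac{1521}{16} + 62 \cdot 23 \left(- \frac{1}{42}\right) = \frac{1521}{16} + 62 \left(- \frac{23}{42}\right) = \frac{1521}{16} - \frac{713}{21} = \frac{20533}{336}$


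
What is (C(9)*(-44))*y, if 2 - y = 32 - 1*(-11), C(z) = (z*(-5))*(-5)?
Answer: 405900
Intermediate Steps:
C(z) = 25*z (C(z) = -5*z*(-5) = 25*z)
y = -41 (y = 2 - (32 - 1*(-11)) = 2 - (32 + 11) = 2 - 1*43 = 2 - 43 = -41)
(C(9)*(-44))*y = ((25*9)*(-44))*(-41) = (225*(-44))*(-41) = -9900*(-41) = 405900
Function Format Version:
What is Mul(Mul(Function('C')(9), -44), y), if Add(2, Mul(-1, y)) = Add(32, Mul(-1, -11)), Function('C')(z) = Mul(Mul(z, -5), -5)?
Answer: 405900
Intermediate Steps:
Function('C')(z) = Mul(25, z) (Function('C')(z) = Mul(Mul(-5, z), -5) = Mul(25, z))
y = -41 (y = Add(2, Mul(-1, Add(32, Mul(-1, -11)))) = Add(2, Mul(-1, Add(32, 11))) = Add(2, Mul(-1, 43)) = Add(2, -43) = -41)
Mul(Mul(Function('C')(9), -44), y) = Mul(Mul(Mul(25, 9), -44), -41) = Mul(Mul(225, -44), -41) = Mul(-9900, -41) = 405900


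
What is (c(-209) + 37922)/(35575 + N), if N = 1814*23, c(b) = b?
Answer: 37713/77297 ≈ 0.48790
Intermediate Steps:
N = 41722
(c(-209) + 37922)/(35575 + N) = (-209 + 37922)/(35575 + 41722) = 37713/77297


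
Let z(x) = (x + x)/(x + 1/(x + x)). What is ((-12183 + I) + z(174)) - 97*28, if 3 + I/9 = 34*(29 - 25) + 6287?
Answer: 2596694297/60553 ≈ 42883.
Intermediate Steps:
I = 57780 (I = -27 + 9*(34*(29 - 25) + 6287) = -27 + 9*(34*4 + 6287) = -27 + 9*(136 + 6287) = -27 + 9*6423 = -27 + 57807 = 57780)
z(x) = 2*x/(x + 1/(2*x)) (z(x) = (2*x)/(x + 1/(2*x)) = 2*x/(x + 1/(2*x)))
((-12183 + I) + z(174)) - 97*28 = ((-12183 + 57780) + 4*174²/(1 + 2*174²)) - 97*28 = (45597 + 4*30276/(1 + 2*30276)) - 2716 = (45597 + 4*30276/(1 + 60552)) - 2716 = (45597 + 4*30276/60553) - 2716 = (45597 + 4*30276*(1/60553)) - 2716 = (45597 + 121104/60553) - 2716 = 2761156245/60553 - 2716 = 2596694297/60553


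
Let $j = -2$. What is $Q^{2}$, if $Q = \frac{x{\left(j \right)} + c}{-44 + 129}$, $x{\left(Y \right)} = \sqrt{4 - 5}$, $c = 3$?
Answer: $\frac{\left(3 + i\right)^{2}}{7225} \approx 0.0011073 + 0.00083045 i$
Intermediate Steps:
$x{\left(Y \right)} = i$ ($x{\left(Y \right)} = \sqrt{-1} = i$)
$Q = \frac{3}{85} + \frac{i}{85}$ ($Q = \frac{i + 3}{-44 + 129} = \frac{3 + i}{85} = \left(3 + i\right) \frac{1}{85} = \frac{3}{85} + \frac{i}{85} \approx 0.035294 + 0.011765 i$)
$Q^{2} = \left(\frac{3}{85} + \frac{i}{85}\right)^{2}$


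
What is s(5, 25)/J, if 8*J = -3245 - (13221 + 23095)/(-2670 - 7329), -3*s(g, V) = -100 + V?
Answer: -1999800/32410439 ≈ -0.061702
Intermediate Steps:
s(g, V) = 100/3 - V/3 (s(g, V) = -(-100 + V)/3 = 100/3 - V/3)
J = -32410439/79992 (J = (-3245 - (13221 + 23095)/(-2670 - 7329))/8 = (-3245 - 36316/(-9999))/8 = (-3245 - 36316*(-1)/9999)/8 = (-3245 - 1*(-36316/9999))/8 = (-3245 + 36316/9999)/8 = (1/8)*(-32410439/9999) = -32410439/79992 ≈ -405.17)
s(5, 25)/J = (100/3 - 1/3*25)/(-32410439/79992) = (100/3 - 25/3)*(-79992/32410439) = 25*(-79992/32410439) = -1999800/32410439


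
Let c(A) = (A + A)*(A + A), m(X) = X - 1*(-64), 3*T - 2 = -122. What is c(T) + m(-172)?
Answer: 6292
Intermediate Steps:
T = -40 (T = ⅔ + (⅓)*(-122) = ⅔ - 122/3 = -40)
m(X) = 64 + X (m(X) = X + 64 = 64 + X)
c(A) = 4*A² (c(A) = (2*A)*(2*A) = 4*A²)
c(T) + m(-172) = 4*(-40)² + (64 - 172) = 4*1600 - 108 = 6400 - 108 = 6292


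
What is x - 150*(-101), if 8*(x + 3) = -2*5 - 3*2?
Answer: 15145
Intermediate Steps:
x = -5 (x = -3 + (-2*5 - 3*2)/8 = -3 + (-10 - 6)/8 = -3 + (1/8)*(-16) = -3 - 2 = -5)
x - 150*(-101) = -5 - 150*(-101) = -5 + 15150 = 15145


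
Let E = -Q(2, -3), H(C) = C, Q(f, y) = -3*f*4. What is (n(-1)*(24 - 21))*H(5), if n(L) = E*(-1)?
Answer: -360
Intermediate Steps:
Q(f, y) = -12*f
E = 24 (E = -(-12)*2 = -1*(-24) = 24)
n(L) = -24 (n(L) = 24*(-1) = -24)
(n(-1)*(24 - 21))*H(5) = -24*(24 - 21)*5 = -24*3*5 = -72*5 = -360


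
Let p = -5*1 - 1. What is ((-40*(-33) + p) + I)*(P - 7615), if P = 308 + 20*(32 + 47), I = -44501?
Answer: 247331949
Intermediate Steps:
p = -6 (p = -5 - 1 = -6)
P = 1888 (P = 308 + 20*79 = 308 + 1580 = 1888)
((-40*(-33) + p) + I)*(P - 7615) = ((-40*(-33) - 6) - 44501)*(1888 - 7615) = ((1320 - 6) - 44501)*(-5727) = (1314 - 44501)*(-5727) = -43187*(-5727) = 247331949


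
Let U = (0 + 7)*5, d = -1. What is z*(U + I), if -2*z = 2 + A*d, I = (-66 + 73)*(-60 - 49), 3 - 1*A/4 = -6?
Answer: -12376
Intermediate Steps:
A = 36 (A = 12 - 4*(-6) = 12 + 24 = 36)
I = -763 (I = 7*(-109) = -763)
U = 35 (U = 7*5 = 35)
z = 17 (z = -(2 + 36*(-1))/2 = -(2 - 36)/2 = -½*(-34) = 17)
z*(U + I) = 17*(35 - 763) = 17*(-728) = -12376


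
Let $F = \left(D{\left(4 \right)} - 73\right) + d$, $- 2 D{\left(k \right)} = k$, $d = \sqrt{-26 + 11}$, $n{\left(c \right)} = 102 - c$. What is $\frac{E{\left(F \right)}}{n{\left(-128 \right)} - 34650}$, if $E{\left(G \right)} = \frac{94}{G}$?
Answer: $\frac{1}{27536} + \frac{i \sqrt{15}}{2065200} \approx 3.6316 \cdot 10^{-5} + 1.8754 \cdot 10^{-6} i$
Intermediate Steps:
$d = i \sqrt{15}$ ($d = \sqrt{-15} = i \sqrt{15} \approx 3.873 i$)
$D{\left(k \right)} = - \frac{k}{2}$
$F = -75 + i \sqrt{15}$ ($F = \left(\left(- \frac{1}{2}\right) 4 - 73\right) + i \sqrt{15} = \left(-2 - 73\right) + i \sqrt{15} = -75 + i \sqrt{15} \approx -75.0 + 3.873 i$)
$\frac{E{\left(F \right)}}{n{\left(-128 \right)} - 34650} = \frac{94 \frac{1}{-75 + i \sqrt{15}}}{\left(102 - -128\right) - 34650} = \frac{94 \frac{1}{-75 + i \sqrt{15}}}{\left(102 + 128\right) - 34650} = \frac{94 \frac{1}{-75 + i \sqrt{15}}}{230 - 34650} = \frac{94 \frac{1}{-75 + i \sqrt{15}}}{-34420} = \frac{94}{-75 + i \sqrt{15}} \left(- \frac{1}{34420}\right) = - \frac{47}{17210 \left(-75 + i \sqrt{15}\right)}$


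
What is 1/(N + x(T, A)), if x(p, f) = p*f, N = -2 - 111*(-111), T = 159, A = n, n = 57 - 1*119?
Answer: 1/2461 ≈ 0.00040634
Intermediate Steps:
n = -62 (n = 57 - 119 = -62)
A = -62
N = 12319 (N = -2 + 12321 = 12319)
x(p, f) = f*p
1/(N + x(T, A)) = 1/(12319 - 62*159) = 1/(12319 - 9858) = 1/2461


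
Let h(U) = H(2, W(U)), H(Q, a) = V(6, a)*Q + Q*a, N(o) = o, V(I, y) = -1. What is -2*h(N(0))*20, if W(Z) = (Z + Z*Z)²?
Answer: 80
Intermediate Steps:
W(Z) = (Z + Z²)²
H(Q, a) = -Q + Q*a
h(U) = -2 + 2*U²*(1 + U)² (h(U) = 2*(-1 + U²*(1 + U)²) = -2 + 2*U²*(1 + U)²)
-2*h(N(0))*20 = -2*(-2 + 2*0²*(1 + 0)²)*20 = -2*(-2 + 2*0*1²)*20 = -2*(-2 + 2*0*1)*20 = -2*(-2 + 0)*20 = -2*(-2)*20 = 4*20 = 80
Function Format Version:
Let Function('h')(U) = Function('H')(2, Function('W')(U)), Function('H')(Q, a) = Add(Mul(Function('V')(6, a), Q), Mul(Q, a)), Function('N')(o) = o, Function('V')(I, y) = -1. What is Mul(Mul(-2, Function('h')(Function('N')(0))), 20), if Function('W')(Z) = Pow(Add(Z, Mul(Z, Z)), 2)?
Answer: 80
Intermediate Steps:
Function('W')(Z) = Pow(Add(Z, Pow(Z, 2)), 2)
Function('H')(Q, a) = Add(Mul(-1, Q), Mul(Q, a))
Function('h')(U) = Add(-2, Mul(2, Pow(U, 2), Pow(Add(1, U), 2))) (Function('h')(U) = Mul(2, Add(-1, Mul(Pow(U, 2), Pow(Add(1, U), 2)))) = Add(-2, Mul(2, Pow(U, 2), Pow(Add(1, U), 2))))
Mul(Mul(-2, Function('h')(Function('N')(0))), 20) = Mul(Mul(-2, Add(-2, Mul(2, Pow(0, 2), Pow(Add(1, 0), 2)))), 20) = Mul(Mul(-2, Add(-2, Mul(2, 0, Pow(1, 2)))), 20) = Mul(Mul(-2, Add(-2, Mul(2, 0, 1))), 20) = Mul(Mul(-2, Add(-2, 0)), 20) = Mul(Mul(-2, -2), 20) = Mul(4, 20) = 80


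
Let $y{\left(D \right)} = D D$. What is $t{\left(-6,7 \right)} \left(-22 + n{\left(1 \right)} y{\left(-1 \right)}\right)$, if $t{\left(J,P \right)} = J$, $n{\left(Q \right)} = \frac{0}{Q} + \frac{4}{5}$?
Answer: $\frac{636}{5} \approx 127.2$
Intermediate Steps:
$y{\left(D \right)} = D^{2}$
$n{\left(Q \right)} = \frac{4}{5}$ ($n{\left(Q \right)} = 0 + 4 \cdot \frac{1}{5} = 0 + \frac{4}{5} = \frac{4}{5}$)
$t{\left(-6,7 \right)} \left(-22 + n{\left(1 \right)} y{\left(-1 \right)}\right) = - 6 \left(-22 + \frac{4 \left(-1\right)^{2}}{5}\right) = - 6 \left(-22 + \frac{4}{5} \cdot 1\right) = - 6 \left(-22 + \frac{4}{5}\right) = \left(-6\right) \left(- \frac{106}{5}\right) = \frac{636}{5}$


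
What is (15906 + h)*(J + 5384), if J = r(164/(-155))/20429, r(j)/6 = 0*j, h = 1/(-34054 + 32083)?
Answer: 168792303400/1971 ≈ 8.5638e+7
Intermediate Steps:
h = -1/1971 (h = 1/(-1971) = -1/1971 ≈ -0.00050736)
r(j) = 0 (r(j) = 6*(0*j) = 6*0 = 0)
J = 0 (J = 0/20429 = 0*(1/20429) = 0)
(15906 + h)*(J + 5384) = (15906 - 1/1971)*(0 + 5384) = (31350725/1971)*5384 = 168792303400/1971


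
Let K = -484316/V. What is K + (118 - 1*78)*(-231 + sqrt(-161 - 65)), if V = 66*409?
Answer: -124954438/13497 + 40*I*sqrt(226) ≈ -9257.9 + 601.33*I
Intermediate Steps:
V = 26994
K = -242158/13497 (K = -484316/26994 = -484316*1/26994 = -242158/13497 ≈ -17.942)
K + (118 - 1*78)*(-231 + sqrt(-161 - 65)) = -242158/13497 + (118 - 1*78)*(-231 + sqrt(-161 - 65)) = -242158/13497 + (118 - 78)*(-231 + sqrt(-226)) = -242158/13497 + 40*(-231 + I*sqrt(226)) = -242158/13497 + (-9240 + 40*I*sqrt(226)) = -124954438/13497 + 40*I*sqrt(226)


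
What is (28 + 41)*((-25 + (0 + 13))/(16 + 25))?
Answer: -828/41 ≈ -20.195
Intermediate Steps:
(28 + 41)*((-25 + (0 + 13))/(16 + 25)) = 69*((-25 + 13)/41) = 69*(-12*1/41) = 69*(-12/41) = -828/41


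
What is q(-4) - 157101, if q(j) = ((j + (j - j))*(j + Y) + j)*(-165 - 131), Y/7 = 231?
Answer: 1753875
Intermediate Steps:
Y = 1617 (Y = 7*231 = 1617)
q(j) = -296*j - 296*j*(1617 + j) (q(j) = ((j + (j - j))*(j + 1617) + j)*(-165 - 131) = ((j + 0)*(1617 + j) + j)*(-296) = (j*(1617 + j) + j)*(-296) = (j + j*(1617 + j))*(-296) = -296*j - 296*j*(1617 + j))
q(-4) - 157101 = -296*(-4)*(1618 - 4) - 157101 = -296*(-4)*1614 - 157101 = 1910976 - 157101 = 1753875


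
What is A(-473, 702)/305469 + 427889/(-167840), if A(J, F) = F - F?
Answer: -427889/167840 ≈ -2.5494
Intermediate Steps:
A(J, F) = 0
A(-473, 702)/305469 + 427889/(-167840) = 0/305469 + 427889/(-167840) = 0*(1/305469) + 427889*(-1/167840) = 0 - 427889/167840 = -427889/167840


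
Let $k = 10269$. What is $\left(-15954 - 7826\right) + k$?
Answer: $-13511$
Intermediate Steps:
$\left(-15954 - 7826\right) + k = \left(-15954 - 7826\right) + 10269 = -23780 + 10269 = -13511$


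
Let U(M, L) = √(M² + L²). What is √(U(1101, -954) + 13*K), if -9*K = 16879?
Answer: √(-219427 + 27*√235813)/3 ≈ 151.41*I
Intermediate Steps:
K = -16879/9 (K = -⅑*16879 = -16879/9 ≈ -1875.4)
U(M, L) = √(L² + M²)
√(U(1101, -954) + 13*K) = √(√((-954)² + 1101²) + 13*(-16879/9)) = √(√(910116 + 1212201) - 219427/9) = √(√2122317 - 219427/9) = √(3*√235813 - 219427/9) = √(-219427/9 + 3*√235813)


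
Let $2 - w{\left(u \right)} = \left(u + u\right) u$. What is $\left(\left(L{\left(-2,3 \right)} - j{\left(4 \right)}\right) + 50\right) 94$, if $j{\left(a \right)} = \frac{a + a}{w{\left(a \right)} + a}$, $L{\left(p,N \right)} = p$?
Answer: $\frac{59032}{13} \approx 4540.9$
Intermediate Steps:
$w{\left(u \right)} = 2 - 2 u^{2}$ ($w{\left(u \right)} = 2 - \left(u + u\right) u = 2 - 2 u u = 2 - 2 u^{2}$)
$j{\left(a \right)} = \frac{2 a}{2 + a - 2 a^{2}}$ ($j{\left(a \right)} = \frac{a + a}{\left(2 - 2 a^{2}\right) + a} = \frac{2 a}{2 + a - 2 a^{2}}$)
$\left(\left(L{\left(-2,3 \right)} - j{\left(4 \right)}\right) + 50\right) 94 = \left(\left(-2 - 2 \cdot 4 \frac{1}{2 + 4 - 2 \cdot 4^{2}}\right) + 50\right) 94 = \left(\left(-2 - 2 \cdot 4 \frac{1}{2 + 4 - 32}\right) + 50\right) 94 = \left(\left(-2 - 2 \cdot 4 \frac{1}{-26}\right) + 50\right) 94 = \left(\left(-2 - 2 \cdot 4 \left(- \frac{1}{26}\right)\right) + 50\right) 94 = \left(\left(-2 - - \frac{4}{13}\right) + 50\right) 94 = \left(\left(-2 + \frac{4}{13}\right) + 50\right) 94 = \left(- \frac{22}{13} + 50\right) 94 = \frac{628}{13} \cdot 94 = \frac{59032}{13}$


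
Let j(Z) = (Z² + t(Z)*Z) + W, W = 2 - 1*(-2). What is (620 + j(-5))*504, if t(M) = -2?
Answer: 332136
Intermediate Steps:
W = 4 (W = 2 + 2 = 4)
j(Z) = 4 + Z² - 2*Z (j(Z) = (Z² - 2*Z) + 4 = 4 + Z² - 2*Z)
(620 + j(-5))*504 = (620 + (4 + (-5)² - 2*(-5)))*504 = (620 + (4 + 25 + 10))*504 = (620 + 39)*504 = 659*504 = 332136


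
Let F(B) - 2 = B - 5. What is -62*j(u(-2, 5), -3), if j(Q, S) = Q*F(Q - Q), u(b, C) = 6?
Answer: 1116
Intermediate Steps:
F(B) = -3 + B (F(B) = 2 + (B - 5) = 2 + (-5 + B) = -3 + B)
j(Q, S) = -3*Q (j(Q, S) = Q*(-3 + (Q - Q)) = Q*(-3 + 0) = Q*(-3) = -3*Q)
-62*j(u(-2, 5), -3) = -(-186)*6 = -62*(-18) = 1116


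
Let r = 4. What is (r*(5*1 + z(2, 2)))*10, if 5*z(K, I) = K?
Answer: 216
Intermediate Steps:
z(K, I) = K/5
(r*(5*1 + z(2, 2)))*10 = (4*(5*1 + (⅕)*2))*10 = (4*(5 + ⅖))*10 = (4*(27/5))*10 = (108/5)*10 = 216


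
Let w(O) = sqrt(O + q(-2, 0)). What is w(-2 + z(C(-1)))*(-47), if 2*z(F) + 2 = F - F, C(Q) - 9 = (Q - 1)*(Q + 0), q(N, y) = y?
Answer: -47*I*sqrt(3) ≈ -81.406*I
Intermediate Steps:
C(Q) = 9 + Q*(-1 + Q) (C(Q) = 9 + (Q - 1)*(Q + 0) = 9 + (-1 + Q)*Q = 9 + Q*(-1 + Q))
z(F) = -1 (z(F) = -1 + (F - F)/2 = -1 + (1/2)*0 = -1 + 0 = -1)
w(O) = sqrt(O) (w(O) = sqrt(O + 0) = sqrt(O))
w(-2 + z(C(-1)))*(-47) = sqrt(-2 - 1)*(-47) = sqrt(-3)*(-47) = (I*sqrt(3))*(-47) = -47*I*sqrt(3)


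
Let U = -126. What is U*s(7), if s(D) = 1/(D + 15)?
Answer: -63/11 ≈ -5.7273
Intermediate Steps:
s(D) = 1/(15 + D)
U*s(7) = -126/(15 + 7) = -126/22 = -126*1/22 = -63/11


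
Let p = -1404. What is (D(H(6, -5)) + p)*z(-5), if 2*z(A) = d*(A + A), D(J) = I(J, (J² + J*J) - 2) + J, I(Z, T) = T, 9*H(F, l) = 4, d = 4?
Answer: 2276360/81 ≈ 28103.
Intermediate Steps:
H(F, l) = 4/9 (H(F, l) = (⅑)*4 = 4/9)
D(J) = -2 + J + 2*J² (D(J) = ((J² + J*J) - 2) + J = ((J² + J²) - 2) + J = (2*J² - 2) + J = (-2 + 2*J²) + J = -2 + J + 2*J²)
z(A) = 4*A (z(A) = (4*(A + A))/2 = (4*(2*A))/2 = (8*A)/2 = 4*A)
(D(H(6, -5)) + p)*z(-5) = ((-2 + 4/9 + 2*(4/9)²) - 1404)*(4*(-5)) = ((-2 + 4/9 + 2*(16/81)) - 1404)*(-20) = ((-2 + 4/9 + 32/81) - 1404)*(-20) = (-94/81 - 1404)*(-20) = -113818/81*(-20) = 2276360/81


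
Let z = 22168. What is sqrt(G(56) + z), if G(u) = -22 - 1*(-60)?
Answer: sqrt(22206) ≈ 149.02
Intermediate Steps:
G(u) = 38 (G(u) = -22 + 60 = 38)
sqrt(G(56) + z) = sqrt(38 + 22168) = sqrt(22206)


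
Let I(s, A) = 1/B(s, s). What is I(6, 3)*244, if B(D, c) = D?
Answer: 122/3 ≈ 40.667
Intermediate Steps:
I(s, A) = 1/s
I(6, 3)*244 = 244/6 = (1/6)*244 = 122/3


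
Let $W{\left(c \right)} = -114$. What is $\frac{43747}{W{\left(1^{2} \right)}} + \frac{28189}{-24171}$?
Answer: $- \frac{50505823}{131214} \approx -384.91$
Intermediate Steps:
$\frac{43747}{W{\left(1^{2} \right)}} + \frac{28189}{-24171} = \frac{43747}{-114} + \frac{28189}{-24171} = 43747 \left(- \frac{1}{114}\right) + 28189 \left(- \frac{1}{24171}\right) = - \frac{43747}{114} - \frac{4027}{3453} = - \frac{50505823}{131214}$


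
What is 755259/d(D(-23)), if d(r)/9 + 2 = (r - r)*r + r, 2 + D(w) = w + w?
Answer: -251753/150 ≈ -1678.4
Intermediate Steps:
D(w) = -2 + 2*w (D(w) = -2 + (w + w) = -2 + 2*w)
d(r) = -18 + 9*r (d(r) = -18 + 9*((r - r)*r + r) = -18 + 9*(0*r + r) = -18 + 9*(0 + r) = -18 + 9*r)
755259/d(D(-23)) = 755259/(-18 + 9*(-2 + 2*(-23))) = 755259/(-18 + 9*(-2 - 46)) = 755259/(-18 + 9*(-48)) = 755259/(-18 - 432) = 755259/(-450) = 755259*(-1/450) = -251753/150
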